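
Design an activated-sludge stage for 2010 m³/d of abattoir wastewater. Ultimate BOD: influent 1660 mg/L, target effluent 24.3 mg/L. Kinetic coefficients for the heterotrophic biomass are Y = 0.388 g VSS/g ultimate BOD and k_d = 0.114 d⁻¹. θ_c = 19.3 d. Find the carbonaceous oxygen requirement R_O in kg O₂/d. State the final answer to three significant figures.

R_O ≈ 2720 kg O₂/d

The observed yield is Y_obs = Y/(1 + k_d·θ_c) = 0.388 / (1 + 0.114 × 19.3) = 0.388 / 3.200 = 0.1212 g VSS per g ultimate BOD removed.
Mass of ultimate BOD removed per day: Q(S₀ − S) = 2010 × 1636 g/m³ = 3288 kg/d.
Net sludge production P_X = 0.1212 × 3288 = 398.6 kg VSS/d.
R_O = Q·ΔS − 1.42 P_X = 3288 − 566.0 = 2722 kg O₂/d.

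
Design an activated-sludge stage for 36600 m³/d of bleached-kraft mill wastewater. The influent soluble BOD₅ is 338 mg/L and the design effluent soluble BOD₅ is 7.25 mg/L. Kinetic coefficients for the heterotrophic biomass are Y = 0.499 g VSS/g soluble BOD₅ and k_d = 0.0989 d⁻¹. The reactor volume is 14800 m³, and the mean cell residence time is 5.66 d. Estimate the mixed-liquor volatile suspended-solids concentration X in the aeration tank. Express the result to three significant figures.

X ≈ 1480 mg/L

From V·X·(1 + k_d·θ_c) = Y·Q·(S₀ − S)·θ_c: X = 0.499 × 36600 × (338 − 7.25) × 5.66 / [14800 × (1 + 0.0989 × 5.66)] = 1481 mg/L.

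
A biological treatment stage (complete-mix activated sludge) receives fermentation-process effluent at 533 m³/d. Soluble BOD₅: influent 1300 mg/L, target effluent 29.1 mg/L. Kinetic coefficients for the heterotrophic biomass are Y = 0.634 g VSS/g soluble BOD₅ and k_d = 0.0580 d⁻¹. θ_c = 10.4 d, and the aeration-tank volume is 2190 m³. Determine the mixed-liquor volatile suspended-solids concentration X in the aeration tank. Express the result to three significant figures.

From V·X·(1 + k_d·θ_c) = Y·Q·(S₀ − S)·θ_c: X = 0.634 × 533 × (1300 − 29.1) × 10.4 / [2190 × (1 + 0.0580 × 10.4)] = 1272 mg/L.

X ≈ 1270 mg/L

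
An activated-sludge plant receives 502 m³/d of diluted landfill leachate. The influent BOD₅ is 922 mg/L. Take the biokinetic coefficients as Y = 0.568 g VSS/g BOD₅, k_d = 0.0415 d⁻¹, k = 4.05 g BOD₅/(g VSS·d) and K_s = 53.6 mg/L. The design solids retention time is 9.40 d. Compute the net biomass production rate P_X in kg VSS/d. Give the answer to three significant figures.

Effluent substrate depends only on kinetics and SRT: S = K_s(1 + k_d θ_c) / [θ_c(Yk − k_d) − 1] = 53.6 × (1 + 0.0415 × 9.40) / [9.40 × (0.568 × 4.05 − 0.0415) − 1] = 74.51 / 20.23 = 3.682 mg/L.
Observed yield with endogenous decay: Y_obs = Y / (1 + k_d·θ_c) = 0.568 / (1 + 0.0415 × 9.40) = 0.568 / 1.390 = 0.4086 g VSS/g BOD₅.
Q·(S₀ − S) = 502 × (922 − 3.68) × 10⁻³ = 461.0 kg/d removed.
P_X = Y_obs · Q(S₀ − S) = 0.4086 × 461.0 = 188.4 kg VSS/d.

P_X ≈ 188 kg VSS/d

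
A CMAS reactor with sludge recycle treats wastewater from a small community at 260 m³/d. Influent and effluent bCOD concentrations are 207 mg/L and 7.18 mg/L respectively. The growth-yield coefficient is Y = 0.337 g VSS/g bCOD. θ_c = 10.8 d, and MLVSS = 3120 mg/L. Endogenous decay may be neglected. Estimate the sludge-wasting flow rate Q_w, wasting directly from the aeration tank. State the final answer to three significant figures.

Q_w ≈ 5.61 m³/d

V·X = Y·Q·ΔS·θ_c gives V = 0.337 × 260 × (207 − 7.18) × 10.8 / 3120 = 60.61 m³.
For wasting at MLVSS concentration, Q_w = V/θ_c = 60.61/10.8 = 5.612 m³/d.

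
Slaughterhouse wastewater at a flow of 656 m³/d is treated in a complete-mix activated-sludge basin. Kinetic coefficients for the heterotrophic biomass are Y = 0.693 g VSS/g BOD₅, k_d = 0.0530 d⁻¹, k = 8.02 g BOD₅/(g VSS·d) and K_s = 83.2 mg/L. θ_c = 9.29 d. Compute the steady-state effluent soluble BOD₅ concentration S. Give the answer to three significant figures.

From the Monod/SRT balance for a CMAS, S = K_s·(1+k_d θ_c)/[θ_c·(Y k − k_d) − 1] = 83.2 × (1 + 0.0530 × 9.29) / [9.29 × (0.693 × 8.02 − 0.0530) − 1] = 124.2 / 50.14 = 2.476 mg/L.

S ≈ 2.48 mg/L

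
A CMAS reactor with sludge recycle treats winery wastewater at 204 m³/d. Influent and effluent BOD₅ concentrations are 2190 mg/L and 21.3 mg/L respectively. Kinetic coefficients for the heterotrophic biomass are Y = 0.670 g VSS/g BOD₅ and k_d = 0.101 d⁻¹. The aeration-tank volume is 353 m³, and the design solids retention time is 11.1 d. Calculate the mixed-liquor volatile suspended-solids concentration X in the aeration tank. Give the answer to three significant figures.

X ≈ 4390 mg/L

Solving the biomass balance for X: X = Y Q (S₀−S) θ_c / [V (1+k_d θ_c)] = 0.670 × 204 × (2190 − 21.3) × 11.1 / [353 × (1 + 0.101 × 11.1)] = 4394 mg/L.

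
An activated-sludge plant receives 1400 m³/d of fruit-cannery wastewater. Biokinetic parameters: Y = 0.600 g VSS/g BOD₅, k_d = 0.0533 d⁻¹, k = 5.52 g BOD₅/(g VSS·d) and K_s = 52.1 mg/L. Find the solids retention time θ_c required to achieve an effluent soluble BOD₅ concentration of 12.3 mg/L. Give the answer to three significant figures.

At the target effluent, Y k S/(K_s+S) = 0.600×5.52×12.3/64.40 = 0.6326 d⁻¹.
θ_c = 1/(μ − k_d) = 1/(0.6326 − 0.0533) = 1/0.5793 = 1.726 d.

θ_c ≈ 1.73 d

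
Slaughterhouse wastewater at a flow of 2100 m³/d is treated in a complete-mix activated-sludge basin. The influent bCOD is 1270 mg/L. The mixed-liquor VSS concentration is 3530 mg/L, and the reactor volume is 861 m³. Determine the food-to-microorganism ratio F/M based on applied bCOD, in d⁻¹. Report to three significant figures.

F/M ≈ 0.877 d⁻¹

Food-to-microorganism ratio F/M = Q S₀ / (V X) = 2100 × 1270 / (861.0 × 3530) = 0.8775 d⁻¹.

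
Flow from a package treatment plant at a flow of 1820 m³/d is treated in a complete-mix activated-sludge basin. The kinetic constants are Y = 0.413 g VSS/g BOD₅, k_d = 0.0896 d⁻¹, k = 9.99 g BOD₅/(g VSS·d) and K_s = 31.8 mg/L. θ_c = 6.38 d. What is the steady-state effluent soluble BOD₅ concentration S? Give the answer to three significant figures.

For a completely mixed reactor with recycle the Lawrence–McCarty relation gives S = K_s·(1 + k_d·θ_c) / [θ_c·(Y·k − k_d) − 1] = 31.8 × (1 + 0.0896 × 6.38) / [6.38 × (0.413 × 9.99 − 0.0896) − 1] = 49.98 / 24.75 = 2.019 mg/L.

S ≈ 2.02 mg/L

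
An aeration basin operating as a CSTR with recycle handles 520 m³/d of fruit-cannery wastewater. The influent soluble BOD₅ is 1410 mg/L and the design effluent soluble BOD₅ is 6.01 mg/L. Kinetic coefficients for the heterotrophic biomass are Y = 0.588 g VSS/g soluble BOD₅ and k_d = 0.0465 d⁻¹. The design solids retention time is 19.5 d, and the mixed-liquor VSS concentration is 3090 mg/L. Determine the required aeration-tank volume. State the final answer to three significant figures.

Steady-state biomass mass balance: V·X·(1 + k_d·θ_c) = Y·Q·(S₀ − S)·θ_c, so V = 0.588 × 520 × (1410 − 6.01) × 19.5 / [3090 × (1 + 0.0465 × 19.5)] = 8.37×10^6 / 5892 = 1421 m³.

V ≈ 1420 m³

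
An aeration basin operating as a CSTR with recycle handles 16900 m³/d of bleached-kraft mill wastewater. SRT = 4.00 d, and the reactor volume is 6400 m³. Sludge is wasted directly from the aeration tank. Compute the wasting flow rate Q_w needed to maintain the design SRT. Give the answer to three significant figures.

Wasting from the aeration tank: Q_w = V / θ_c = 6400 / 4.00 = 1600 m³/d.

Q_w ≈ 1600 m³/d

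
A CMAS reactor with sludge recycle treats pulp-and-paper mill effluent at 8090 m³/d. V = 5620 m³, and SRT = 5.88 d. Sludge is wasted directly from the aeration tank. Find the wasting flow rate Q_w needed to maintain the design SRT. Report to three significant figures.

Q_w ≈ 956 m³/d

For wasting at MLVSS concentration, Q_w = V/θ_c = 5620/5.88 = 955.8 m³/d.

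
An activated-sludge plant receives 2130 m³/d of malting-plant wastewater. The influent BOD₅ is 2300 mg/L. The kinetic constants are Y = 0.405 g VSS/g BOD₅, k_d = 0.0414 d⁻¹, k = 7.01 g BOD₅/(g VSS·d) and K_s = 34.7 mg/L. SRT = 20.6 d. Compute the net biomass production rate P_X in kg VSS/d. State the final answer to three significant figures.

P_X ≈ 1070 kg VSS/d

Effluent substrate depends only on kinetics and SRT: S = K_s(1 + k_d θ_c) / [θ_c(Yk − k_d) − 1] = 34.7 × (1 + 0.0414 × 20.6) / [20.6 × (0.405 × 7.01 − 0.0414) − 1] = 64.29 / 56.63 = 1.135 mg/L.
Observed yield with endogenous decay: Y_obs = Y / (1 + k_d·θ_c) = 0.405 / (1 + 0.0414 × 20.6) = 0.405 / 1.853 = 0.2186 g VSS/g BOD₅.
Substrate removed = Q·(S₀ − S) = 2130 m³/d × (2300 − 1.14) g/m³ = 4.9×10^6 g/d = 4897 kg/d.
P_X = Y_obs · Q(S₀ − S) = 0.2186 × 4897 = 1070 kg VSS/d.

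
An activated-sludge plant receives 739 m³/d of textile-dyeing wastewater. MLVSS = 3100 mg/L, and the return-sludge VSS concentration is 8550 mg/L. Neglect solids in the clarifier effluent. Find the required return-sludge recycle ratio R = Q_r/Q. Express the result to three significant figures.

R ≈ 0.569

R = Q_r/Q = X/(X_r − X) = 3100 / (8550 − 3100) = 0.5688.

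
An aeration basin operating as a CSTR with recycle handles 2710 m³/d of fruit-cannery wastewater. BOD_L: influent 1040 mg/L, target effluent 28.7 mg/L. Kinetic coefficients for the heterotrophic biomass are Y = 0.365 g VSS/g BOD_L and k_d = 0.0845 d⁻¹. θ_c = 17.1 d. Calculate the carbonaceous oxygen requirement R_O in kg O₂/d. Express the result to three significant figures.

R_O ≈ 2160 kg O₂/d

Observed yield with endogenous decay: Y_obs = Y / (1 + k_d·θ_c) = 0.365 / (1 + 0.0845 × 17.1) = 0.365 / 2.445 = 0.1493 g VSS/g BOD_L.
Mass of BOD_L removed per day: Q(S₀ − S) = 2710 × 1011 g/m³ = 2741 kg/d.
Biomass synthesised: P_X = Y_obs × 2741 = 409.1 kg VSS/d.
Carbonaceous O₂ demand = substrate oxidised − cell-mass equivalent = 2741 − 1.42 × 409.1 = 2160 kg O₂/d.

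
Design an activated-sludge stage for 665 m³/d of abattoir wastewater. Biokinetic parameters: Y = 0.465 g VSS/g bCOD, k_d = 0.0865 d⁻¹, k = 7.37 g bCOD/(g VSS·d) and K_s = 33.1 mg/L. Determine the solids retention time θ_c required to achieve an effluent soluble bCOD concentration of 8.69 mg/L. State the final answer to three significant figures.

Specific growth rate at S = 8.69 mg/L: μ = YkS/(K_s+S) = 0.465·7.37·8.69/(33.1+8.69) = 0.7126 d⁻¹.
1/θ_c = 0.7126 − 0.0865 = 0.6261 d⁻¹, so θ_c = 1.597 d.

θ_c ≈ 1.60 d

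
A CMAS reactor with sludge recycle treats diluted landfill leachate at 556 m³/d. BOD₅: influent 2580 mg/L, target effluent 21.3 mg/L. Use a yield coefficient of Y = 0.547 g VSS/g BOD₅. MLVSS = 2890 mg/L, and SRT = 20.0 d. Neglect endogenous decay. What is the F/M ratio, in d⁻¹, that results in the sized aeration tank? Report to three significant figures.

Biomass mass balance (decay neglected): V·X = Y·Q·(S₀ − S)·θ_c, so V = 0.547 × 556 × (2580 − 21.3) × 20.0 / 2890 = 5385 m³.
F/M = applied load / biomass = Q·S₀/(V·X) = 556 × 2580 / (5385 × 2890) = 0.09217 d⁻¹.

F/M ≈ 0.0922 d⁻¹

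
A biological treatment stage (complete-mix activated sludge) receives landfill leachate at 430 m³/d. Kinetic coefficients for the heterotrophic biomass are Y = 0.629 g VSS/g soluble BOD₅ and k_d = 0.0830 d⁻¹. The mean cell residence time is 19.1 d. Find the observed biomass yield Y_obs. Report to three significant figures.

Correct the yield for decay: Y_obs = Y/(1 + k_d θ_c) = 0.629 / (1 + 0.0830 × 19.1) = 0.629 / 2.585 = 0.2433.

Y_obs ≈ 0.243 g VSS/g soluble BOD₅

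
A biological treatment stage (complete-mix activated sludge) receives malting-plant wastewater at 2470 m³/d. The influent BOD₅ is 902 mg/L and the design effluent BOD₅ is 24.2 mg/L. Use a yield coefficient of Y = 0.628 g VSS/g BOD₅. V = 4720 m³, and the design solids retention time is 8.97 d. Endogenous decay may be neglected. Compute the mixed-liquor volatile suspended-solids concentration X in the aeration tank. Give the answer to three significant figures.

X ≈ 2590 mg/L

Without decay, X = Y Q (S₀−S) θ_c / V = 0.628 × 2470 × (902 − 24.2) × 8.97 / 4720 = 2588 mg/L.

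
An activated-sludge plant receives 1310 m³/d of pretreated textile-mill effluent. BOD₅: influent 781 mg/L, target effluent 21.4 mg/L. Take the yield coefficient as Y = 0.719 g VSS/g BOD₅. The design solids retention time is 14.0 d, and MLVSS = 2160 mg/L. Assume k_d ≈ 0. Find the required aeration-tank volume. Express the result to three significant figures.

Biomass mass balance (decay neglected): V·X = Y·Q·(S₀ − S)·θ_c, so V = 0.719 × 1310 × (781 − 21.4) × 14.0 / 2160 = 4637 m³.

V ≈ 4640 m³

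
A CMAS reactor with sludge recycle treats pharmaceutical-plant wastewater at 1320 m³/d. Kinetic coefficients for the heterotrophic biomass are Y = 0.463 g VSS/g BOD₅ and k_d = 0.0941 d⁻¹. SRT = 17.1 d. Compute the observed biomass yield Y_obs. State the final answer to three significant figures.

Y_obs = Y / (1 + k_d θ_c) = 0.463 / (1 + 0.0941 × 17.1) = 0.463 / 2.609 = 0.1775.

Y_obs ≈ 0.177 g VSS/g BOD₅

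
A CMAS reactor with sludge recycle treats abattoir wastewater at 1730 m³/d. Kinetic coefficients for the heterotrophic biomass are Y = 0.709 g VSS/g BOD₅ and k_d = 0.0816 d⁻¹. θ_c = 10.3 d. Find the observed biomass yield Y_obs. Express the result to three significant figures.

The observed yield is Y_obs = Y/(1 + k_d·θ_c) = 0.709 / (1 + 0.0816 × 10.3) = 0.709 / 1.840 = 0.3852 g VSS per g BOD₅ removed.

Y_obs ≈ 0.385 g VSS/g BOD₅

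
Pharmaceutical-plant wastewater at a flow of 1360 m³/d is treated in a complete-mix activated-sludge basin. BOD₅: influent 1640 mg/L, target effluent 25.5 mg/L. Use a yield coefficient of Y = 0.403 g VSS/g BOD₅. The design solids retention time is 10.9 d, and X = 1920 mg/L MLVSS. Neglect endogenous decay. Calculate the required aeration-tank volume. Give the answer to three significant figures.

V ≈ 5020 m³

Biomass mass balance (decay neglected): V·X = Y·Q·(S₀ − S)·θ_c, so V = 0.403 × 1360 × (1640 − 25.5) × 10.9 / 1920 = 5024 m³.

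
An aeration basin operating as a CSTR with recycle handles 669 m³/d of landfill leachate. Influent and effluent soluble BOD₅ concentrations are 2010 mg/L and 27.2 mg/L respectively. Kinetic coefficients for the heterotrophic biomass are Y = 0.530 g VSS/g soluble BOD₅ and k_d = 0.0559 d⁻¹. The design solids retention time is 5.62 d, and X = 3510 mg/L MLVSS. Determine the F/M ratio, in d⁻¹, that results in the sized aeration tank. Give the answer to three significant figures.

From the SRT design equation V = Y Q (S₀−S) θ_c / [X (1 + k_d θ_c)] = 0.530 × 669 × (2010 − 27.2) × 5.62 / [3510 × (1 + 0.0559 × 5.62)] = 3.95×10^6 / 4613 = 856.6 m³.
F/M = Q·S₀ / (V·X) = 669 × 2010 / (856.6 × 3510) = 0.4473 g soluble BOD₅·(g VSS·d)⁻¹.

F/M ≈ 0.447 d⁻¹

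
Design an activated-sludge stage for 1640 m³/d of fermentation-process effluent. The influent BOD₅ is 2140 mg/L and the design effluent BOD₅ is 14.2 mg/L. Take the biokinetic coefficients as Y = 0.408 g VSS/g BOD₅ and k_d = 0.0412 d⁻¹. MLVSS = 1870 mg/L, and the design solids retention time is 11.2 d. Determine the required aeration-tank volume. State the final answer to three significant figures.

Rearranging the biomass balance for a CMAS with decay, V = Y·Q·ΔS·θ_c / [X·(1+k_d θ_c)] = 0.408 × 1640 × (2140 − 14.2) × 11.2 / [1870 × (1 + 0.0412 × 11.2)] = 1.59×10^7 / 2733 = 5829 m³.

V ≈ 5830 m³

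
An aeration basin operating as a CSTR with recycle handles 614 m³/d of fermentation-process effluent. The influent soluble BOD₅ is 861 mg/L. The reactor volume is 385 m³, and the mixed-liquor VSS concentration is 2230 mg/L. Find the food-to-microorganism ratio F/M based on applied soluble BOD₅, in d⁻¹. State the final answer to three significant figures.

F/M = applied load / biomass = Q·S₀/(V·X) = 614 × 861 / (385.0 × 2230) = 0.6158 d⁻¹.

F/M ≈ 0.616 d⁻¹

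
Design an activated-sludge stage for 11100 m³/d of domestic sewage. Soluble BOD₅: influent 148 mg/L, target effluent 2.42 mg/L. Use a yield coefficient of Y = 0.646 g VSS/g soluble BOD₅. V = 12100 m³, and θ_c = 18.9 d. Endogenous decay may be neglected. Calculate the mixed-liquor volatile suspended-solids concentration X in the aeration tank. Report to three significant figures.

X ≈ 1630 mg/L

Without decay, X = Y Q (S₀−S) θ_c / V = 0.646 × 11100 × (148 − 2.42) × 18.9 / 12100 = 1631 mg/L.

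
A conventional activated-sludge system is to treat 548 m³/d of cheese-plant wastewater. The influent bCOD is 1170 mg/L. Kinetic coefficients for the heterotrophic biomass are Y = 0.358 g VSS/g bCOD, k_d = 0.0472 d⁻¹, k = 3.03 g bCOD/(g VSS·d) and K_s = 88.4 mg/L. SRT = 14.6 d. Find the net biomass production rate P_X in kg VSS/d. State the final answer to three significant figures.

For a completely mixed reactor with recycle the Lawrence–McCarty relation gives S = K_s·(1 + k_d·θ_c) / [θ_c·(Y·k − k_d) − 1] = 88.4 × (1 + 0.0472 × 14.6) / [14.6 × (0.358 × 3.03 − 0.0472) − 1] = 149.3 / 14.15 = 10.55 mg/L.
Correct the yield for decay: Y_obs = Y/(1 + k_d θ_c) = 0.358 / (1 + 0.0472 × 14.6) = 0.358 / 1.689 = 0.2119.
Q·(S₀ − S) = 548 × (1170 − 10.6) × 10⁻³ = 635.4 kg/d removed.
Biomass produced: P_X = Y_obs·Q·ΔS = 0.2119 × 635.4 ≈ 134.7 kg VSS/d.

P_X ≈ 135 kg VSS/d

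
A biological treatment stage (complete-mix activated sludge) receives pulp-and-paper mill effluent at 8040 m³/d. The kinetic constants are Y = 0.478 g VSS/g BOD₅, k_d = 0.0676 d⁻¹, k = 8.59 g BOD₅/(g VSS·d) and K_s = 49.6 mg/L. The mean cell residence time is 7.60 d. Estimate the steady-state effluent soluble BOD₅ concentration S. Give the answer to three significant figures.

S ≈ 2.53 mg/L

For a completely mixed reactor with recycle the Lawrence–McCarty relation gives S = K_s·(1 + k_d·θ_c) / [θ_c·(Y·k − k_d) − 1] = 49.6 × (1 + 0.0676 × 7.60) / [7.60 × (0.478 × 8.59 − 0.0676) − 1] = 75.08 / 29.69 = 2.529 mg/L.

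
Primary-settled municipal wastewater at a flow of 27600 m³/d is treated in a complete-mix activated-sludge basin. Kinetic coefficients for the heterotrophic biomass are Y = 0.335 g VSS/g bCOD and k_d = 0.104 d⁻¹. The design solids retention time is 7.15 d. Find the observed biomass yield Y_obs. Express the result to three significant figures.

Observed yield with endogenous decay: Y_obs = Y / (1 + k_d·θ_c) = 0.335 / (1 + 0.104 × 7.15) = 0.335 / 1.744 = 0.1921 g VSS/g bCOD.

Y_obs ≈ 0.192 g VSS/g bCOD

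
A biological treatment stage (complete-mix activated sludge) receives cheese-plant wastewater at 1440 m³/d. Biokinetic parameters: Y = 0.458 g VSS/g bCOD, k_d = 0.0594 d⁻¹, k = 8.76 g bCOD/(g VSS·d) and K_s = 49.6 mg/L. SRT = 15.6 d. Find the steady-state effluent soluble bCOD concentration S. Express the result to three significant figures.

For a completely mixed reactor with recycle the Lawrence–McCarty relation gives S = K_s·(1 + k_d·θ_c) / [θ_c·(Y·k − k_d) − 1] = 49.6 × (1 + 0.0594 × 15.6) / [15.6 × (0.458 × 8.76 − 0.0594) − 1] = 95.56 / 60.66 = 1.575 mg/L.

S ≈ 1.58 mg/L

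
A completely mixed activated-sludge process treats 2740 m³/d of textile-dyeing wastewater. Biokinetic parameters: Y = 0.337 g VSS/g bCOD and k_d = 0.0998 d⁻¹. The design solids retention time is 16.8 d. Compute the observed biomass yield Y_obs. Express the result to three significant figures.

Y_obs ≈ 0.126 g VSS/g bCOD

The observed yield is Y_obs = Y/(1 + k_d·θ_c) = 0.337 / (1 + 0.0998 × 16.8) = 0.337 / 2.677 = 0.1259 g VSS per g bCOD removed.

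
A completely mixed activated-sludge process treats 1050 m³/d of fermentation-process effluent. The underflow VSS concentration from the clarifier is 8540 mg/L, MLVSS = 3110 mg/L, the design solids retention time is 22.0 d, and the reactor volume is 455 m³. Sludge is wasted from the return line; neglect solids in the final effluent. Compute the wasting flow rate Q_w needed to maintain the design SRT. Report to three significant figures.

Wasting from the return line (neglecting effluent solids): Q_w = V·X / (θ_c·X_r) = 455.0 × 3110 / (22.0 × 8540) = 7.532 m³/d.

Q_w ≈ 7.53 m³/d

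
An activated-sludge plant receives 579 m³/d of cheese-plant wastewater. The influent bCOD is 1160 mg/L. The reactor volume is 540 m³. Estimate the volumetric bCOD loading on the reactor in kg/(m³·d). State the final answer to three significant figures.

L_v = Q S₀ / V = 579 × 1160 × 10⁻³ / 540.0 = 1.244 kg/(m³·d).

L_v ≈ 1.24 kg bCOD/(m³·d)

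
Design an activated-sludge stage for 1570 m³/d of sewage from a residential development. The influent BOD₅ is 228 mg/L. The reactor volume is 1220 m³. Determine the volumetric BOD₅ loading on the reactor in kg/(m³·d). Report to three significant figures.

L_v ≈ 0.293 kg BOD₅/(m³·d)

Volumetric loading L_v = Q·S₀ / V = 1570 × 228 g/m³ / 1220 m³ = 293.4 g/(m³·d) = 0.2934 kg BOD₅/(m³·d).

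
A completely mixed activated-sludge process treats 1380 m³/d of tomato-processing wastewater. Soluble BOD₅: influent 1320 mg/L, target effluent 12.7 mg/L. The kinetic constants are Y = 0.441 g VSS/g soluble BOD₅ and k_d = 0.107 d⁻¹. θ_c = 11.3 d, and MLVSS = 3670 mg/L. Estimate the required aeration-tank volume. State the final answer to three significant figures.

Steady-state biomass mass balance: V·X·(1 + k_d·θ_c) = Y·Q·(S₀ − S)·θ_c, so V = 0.441 × 1380 × (1320 − 12.7) × 11.3 / [3670 × (1 + 0.107 × 11.3)] = 8.99×10^6 / 8107 = 1109 m³.

V ≈ 1110 m³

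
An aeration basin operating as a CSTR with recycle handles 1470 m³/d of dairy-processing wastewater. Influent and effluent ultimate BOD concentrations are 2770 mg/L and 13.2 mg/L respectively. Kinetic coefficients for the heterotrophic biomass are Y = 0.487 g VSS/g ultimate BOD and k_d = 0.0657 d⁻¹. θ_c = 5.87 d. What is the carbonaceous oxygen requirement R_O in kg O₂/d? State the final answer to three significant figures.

Y_obs = Y / (1 + k_d θ_c) = 0.487 / (1 + 0.0657 × 5.87) = 0.487 / 1.386 = 0.3515.
Mass of ultimate BOD removed per day: Q(S₀ − S) = 1470 × 2757 g/m³ = 4052 kg/d.
Net sludge production P_X = 0.3515 × 4052 = 1424 kg VSS/d.
R_O = Q·ΔS − 1.42 P_X = 4052 − 2022 = 2030 kg O₂/d.

R_O ≈ 2030 kg O₂/d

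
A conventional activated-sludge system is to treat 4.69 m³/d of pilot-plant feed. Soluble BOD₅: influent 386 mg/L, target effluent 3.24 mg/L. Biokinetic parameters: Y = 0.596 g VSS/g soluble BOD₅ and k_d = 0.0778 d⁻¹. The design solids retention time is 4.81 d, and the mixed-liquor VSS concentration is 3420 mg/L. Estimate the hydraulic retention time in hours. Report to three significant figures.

τ ≈ 5.60 h

Rearranging the biomass balance for a CMAS with decay, V = Y·Q·ΔS·θ_c / [X·(1+k_d θ_c)] = 0.596 × 4.69 × (386 − 3.24) × 4.81 / [3420 × (1 + 0.0778 × 4.81)] = 5.15×10^3 / 4700 = 1.095 m³.
HRT = V/Q = 1.095 m³ / 4.69 m³·d⁻¹ = 0.2335 d × 24 = 5.603 h.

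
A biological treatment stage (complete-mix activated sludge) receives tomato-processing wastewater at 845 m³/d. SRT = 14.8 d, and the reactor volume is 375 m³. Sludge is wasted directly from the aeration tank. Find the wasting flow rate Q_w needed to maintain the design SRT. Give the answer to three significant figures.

Q_w ≈ 25.3 m³/d

For wasting at MLVSS concentration, Q_w = V/θ_c = 375.0/14.8 = 25.34 m³/d.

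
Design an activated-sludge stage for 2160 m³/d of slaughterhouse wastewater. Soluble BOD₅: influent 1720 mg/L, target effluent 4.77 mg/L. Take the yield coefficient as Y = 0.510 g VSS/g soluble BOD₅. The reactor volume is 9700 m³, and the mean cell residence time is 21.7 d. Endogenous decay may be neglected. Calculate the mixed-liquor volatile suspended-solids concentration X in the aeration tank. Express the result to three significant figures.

Without decay, X = Y Q (S₀−S) θ_c / V = 0.510 × 2160 × (1720 − 4.77) × 21.7 / 9700 = 4227 mg/L.

X ≈ 4230 mg/L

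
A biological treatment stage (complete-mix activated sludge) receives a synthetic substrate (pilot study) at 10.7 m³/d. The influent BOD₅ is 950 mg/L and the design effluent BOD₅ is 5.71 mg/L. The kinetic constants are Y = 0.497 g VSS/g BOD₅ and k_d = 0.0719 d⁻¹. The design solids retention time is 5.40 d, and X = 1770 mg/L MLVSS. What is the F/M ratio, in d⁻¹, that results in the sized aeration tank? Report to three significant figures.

F/M ≈ 0.520 d⁻¹

Rearranging the biomass balance for a CMAS with decay, V = Y·Q·ΔS·θ_c / [X·(1+k_d θ_c)] = 0.497 × 10.7 × (950 − 5.71) × 5.40 / [1770 × (1 + 0.0719 × 5.40)] = 2.71×10^4 / 2457 = 11.04 m³.
F/M = applied load / biomass = Q·S₀/(V·X) = 10.7 × 950 / (11.04 × 1770) = 0.5204 d⁻¹.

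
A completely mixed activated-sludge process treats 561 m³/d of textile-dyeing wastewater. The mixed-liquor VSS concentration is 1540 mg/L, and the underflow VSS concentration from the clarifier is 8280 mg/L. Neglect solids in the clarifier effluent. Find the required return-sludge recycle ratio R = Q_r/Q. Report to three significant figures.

R ≈ 0.228

R = Q_r/Q = X/(X_r − X) = 1540 / (8280 − 1540) = 0.2285.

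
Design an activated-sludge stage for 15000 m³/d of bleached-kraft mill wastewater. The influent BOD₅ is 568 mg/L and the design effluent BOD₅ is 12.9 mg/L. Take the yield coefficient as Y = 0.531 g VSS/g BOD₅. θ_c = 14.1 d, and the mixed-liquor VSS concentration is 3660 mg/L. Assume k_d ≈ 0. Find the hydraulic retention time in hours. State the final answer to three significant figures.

Biomass mass balance (decay neglected): V·X = Y·Q·(S₀ − S)·θ_c, so V = 0.531 × 15000 × (568 − 12.9) × 14.1 / 3660 = 17033 m³.
Hydraulic retention time τ = V/Q = 17033 / 15000 = 1.136 d = 27.25 h.

τ ≈ 27.3 h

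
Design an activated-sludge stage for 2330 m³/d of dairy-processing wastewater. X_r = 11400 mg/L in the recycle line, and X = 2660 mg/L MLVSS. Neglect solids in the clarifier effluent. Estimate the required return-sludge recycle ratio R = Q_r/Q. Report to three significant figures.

R = Q_r/Q = X/(X_r − X) = 2660 / (11400 − 2660) = 0.3043.

R ≈ 0.304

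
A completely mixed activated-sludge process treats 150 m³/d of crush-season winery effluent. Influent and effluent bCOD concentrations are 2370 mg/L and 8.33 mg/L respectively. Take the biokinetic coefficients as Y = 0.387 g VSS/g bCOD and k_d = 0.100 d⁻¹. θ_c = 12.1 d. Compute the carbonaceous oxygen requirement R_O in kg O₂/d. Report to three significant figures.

R_O ≈ 266 kg O₂/d

Correct the yield for decay: Y_obs = Y/(1 + k_d θ_c) = 0.387 / (1 + 0.100 × 12.1) = 0.387 / 2.210 = 0.1751.
Substrate removed = Q·(S₀ − S) = 150 m³/d × (2370 − 8.33) g/m³ = 3.54×10^5 g/d = 354.3 kg/d.
P_X = Y_obs·Q·(S₀ − S) = 0.1751 × 354.3 = 62.03 kg VSS/d.
R_O = Q·ΔS − 1.42 P_X = 354.3 − 88.09 = 266.2 kg O₂/d.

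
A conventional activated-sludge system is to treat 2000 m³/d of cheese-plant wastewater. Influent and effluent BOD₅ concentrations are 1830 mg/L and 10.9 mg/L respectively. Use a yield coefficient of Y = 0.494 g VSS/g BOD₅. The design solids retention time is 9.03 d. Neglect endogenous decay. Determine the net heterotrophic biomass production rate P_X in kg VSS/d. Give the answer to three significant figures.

Since k_d ≈ 0, Y_obs = Y = 0.494 g VSS/g BOD₅.
Mass of BOD₅ removed per day: Q(S₀ − S) = 2000 × 1819 g/m³ = 3638 kg/d.
So the net sludge growth is P_X = 0.4940 × 3638 = 1797 kg VSS/d.

P_X ≈ 1800 kg VSS/d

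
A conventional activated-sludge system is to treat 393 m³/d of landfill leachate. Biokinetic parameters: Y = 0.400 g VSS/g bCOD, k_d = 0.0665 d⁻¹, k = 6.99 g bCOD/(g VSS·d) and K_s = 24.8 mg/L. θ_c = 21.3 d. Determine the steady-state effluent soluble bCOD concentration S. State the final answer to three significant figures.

Effluent substrate depends only on kinetics and SRT: S = K_s(1 + k_d θ_c) / [θ_c(Yk − k_d) − 1] = 24.8 × (1 + 0.0665 × 21.3) / [21.3 × (0.400 × 6.99 − 0.0665) − 1] = 59.93 / 57.14 = 1.049 mg/L.

S ≈ 1.05 mg/L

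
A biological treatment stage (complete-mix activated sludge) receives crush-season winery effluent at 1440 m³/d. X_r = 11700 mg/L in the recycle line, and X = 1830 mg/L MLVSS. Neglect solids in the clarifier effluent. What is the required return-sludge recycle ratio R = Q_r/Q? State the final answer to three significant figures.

Mass balance around the secondary clarifier (neglecting effluent solids): R = X / (X_r − X) = 1830 / (11700 − 1830) = 0.1854.

R ≈ 0.185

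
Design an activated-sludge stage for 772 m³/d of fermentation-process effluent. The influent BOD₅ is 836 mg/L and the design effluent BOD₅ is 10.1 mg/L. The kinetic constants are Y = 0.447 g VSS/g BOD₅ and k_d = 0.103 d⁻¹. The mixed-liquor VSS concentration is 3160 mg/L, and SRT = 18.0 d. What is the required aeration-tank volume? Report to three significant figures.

V ≈ 569 m³

Steady-state biomass mass balance: V·X·(1 + k_d·θ_c) = Y·Q·(S₀ − S)·θ_c, so V = 0.447 × 772 × (836 − 10.1) × 18.0 / [3160 × (1 + 0.103 × 18.0)] = 5.13×10^6 / 9019 = 568.8 m³.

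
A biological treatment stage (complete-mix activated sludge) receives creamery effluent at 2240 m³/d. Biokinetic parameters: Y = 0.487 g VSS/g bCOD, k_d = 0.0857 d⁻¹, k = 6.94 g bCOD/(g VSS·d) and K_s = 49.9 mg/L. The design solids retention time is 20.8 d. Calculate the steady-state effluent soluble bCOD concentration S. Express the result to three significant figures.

From the Monod/SRT balance for a CMAS, S = K_s·(1+k_d θ_c)/[θ_c·(Y k − k_d) − 1] = 49.9 × (1 + 0.0857 × 20.8) / [20.8 × (0.487 × 6.94 − 0.0857) − 1] = 138.8 / 67.52 = 2.057 mg/L.

S ≈ 2.06 mg/L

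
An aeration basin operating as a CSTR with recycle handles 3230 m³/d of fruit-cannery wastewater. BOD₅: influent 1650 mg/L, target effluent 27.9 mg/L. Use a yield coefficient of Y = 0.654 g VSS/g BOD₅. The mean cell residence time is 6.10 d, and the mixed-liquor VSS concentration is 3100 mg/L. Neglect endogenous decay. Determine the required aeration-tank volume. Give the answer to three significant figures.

Biomass mass balance (decay neglected): V·X = Y·Q·(S₀ − S)·θ_c, so V = 0.654 × 3230 × (1650 − 27.9) × 6.10 / 3100 = 6743 m³.

V ≈ 6740 m³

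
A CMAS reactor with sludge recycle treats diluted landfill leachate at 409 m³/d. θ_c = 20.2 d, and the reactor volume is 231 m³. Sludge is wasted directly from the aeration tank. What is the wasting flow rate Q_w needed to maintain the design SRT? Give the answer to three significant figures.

For wasting at MLVSS concentration, Q_w = V/θ_c = 231.0/20.2 = 11.44 m³/d.

Q_w ≈ 11.4 m³/d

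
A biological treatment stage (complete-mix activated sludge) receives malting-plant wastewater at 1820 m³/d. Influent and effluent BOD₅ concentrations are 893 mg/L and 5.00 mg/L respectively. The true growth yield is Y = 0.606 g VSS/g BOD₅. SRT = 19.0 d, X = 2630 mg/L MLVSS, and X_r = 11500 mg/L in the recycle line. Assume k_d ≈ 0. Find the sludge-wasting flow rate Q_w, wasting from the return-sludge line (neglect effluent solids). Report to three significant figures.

Biomass mass balance (decay neglected): V·X = Y·Q·(S₀ − S)·θ_c, so V = 0.606 × 1820 × (893 − 5.00) × 19.0 / 2630 = 7075 m³.
θ_c = V·X/(Q_w·X_r) when wasting from the recycle, so Q_w = V·X/(θ_c·X_r) = 7075 × 2630 / (19.0 × 11500) = 85.16 m³/d.

Q_w ≈ 85.2 m³/d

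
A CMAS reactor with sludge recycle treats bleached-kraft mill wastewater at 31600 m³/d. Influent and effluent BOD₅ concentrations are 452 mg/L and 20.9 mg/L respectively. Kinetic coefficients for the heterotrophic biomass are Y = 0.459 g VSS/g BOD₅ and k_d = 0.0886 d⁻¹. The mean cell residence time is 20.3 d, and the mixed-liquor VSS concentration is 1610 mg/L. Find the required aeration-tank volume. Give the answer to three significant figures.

Rearranging the biomass balance for a CMAS with decay, V = Y·Q·ΔS·θ_c / [X·(1+k_d θ_c)] = 0.459 × 31600 × (452 − 20.9) × 20.3 / [1610 × (1 + 0.0886 × 20.3)] = 1.27×10^8 / 4506 = 28172 m³.

V ≈ 28200 m³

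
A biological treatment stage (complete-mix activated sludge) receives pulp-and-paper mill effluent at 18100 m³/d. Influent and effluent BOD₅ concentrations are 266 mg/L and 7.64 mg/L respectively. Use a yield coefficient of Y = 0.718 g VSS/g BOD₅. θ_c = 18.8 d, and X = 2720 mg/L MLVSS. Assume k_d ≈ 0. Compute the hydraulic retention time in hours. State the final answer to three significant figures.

τ ≈ 30.8 h

With k_d = 0 the design equation reduces to V = Y Q (S₀−S) θ_c / X = 0.718 × 18100 × (266 − 7.64) × 18.8 / 2720 = 23207 m³.
Hydraulic retention time τ = V/Q = 23207 / 18100 = 1.282 d = 30.77 h.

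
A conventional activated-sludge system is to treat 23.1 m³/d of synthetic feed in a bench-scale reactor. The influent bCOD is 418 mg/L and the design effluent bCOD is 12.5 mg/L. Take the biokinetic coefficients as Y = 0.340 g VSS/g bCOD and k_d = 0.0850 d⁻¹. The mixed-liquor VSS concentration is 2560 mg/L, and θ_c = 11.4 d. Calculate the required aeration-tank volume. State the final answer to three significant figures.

Steady-state biomass mass balance: V·X·(1 + k_d·θ_c) = Y·Q·(S₀ − S)·θ_c, so V = 0.340 × 23.1 × (418 − 12.5) × 11.4 / [2560 × (1 + 0.0850 × 11.4)] = 3.63×10^4 / 5041 = 7.203 m³.

V ≈ 7.20 m³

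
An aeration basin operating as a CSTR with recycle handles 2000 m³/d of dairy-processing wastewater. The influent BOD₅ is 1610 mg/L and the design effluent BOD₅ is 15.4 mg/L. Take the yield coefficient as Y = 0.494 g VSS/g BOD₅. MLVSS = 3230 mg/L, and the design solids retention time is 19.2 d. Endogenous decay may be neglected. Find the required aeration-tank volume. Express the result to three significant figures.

V ≈ 9360 m³

Biomass mass balance (decay neglected): V·X = Y·Q·(S₀ − S)·θ_c, so V = 0.494 × 2000 × (1610 − 15.4) × 19.2 / 3230 = 9365 m³.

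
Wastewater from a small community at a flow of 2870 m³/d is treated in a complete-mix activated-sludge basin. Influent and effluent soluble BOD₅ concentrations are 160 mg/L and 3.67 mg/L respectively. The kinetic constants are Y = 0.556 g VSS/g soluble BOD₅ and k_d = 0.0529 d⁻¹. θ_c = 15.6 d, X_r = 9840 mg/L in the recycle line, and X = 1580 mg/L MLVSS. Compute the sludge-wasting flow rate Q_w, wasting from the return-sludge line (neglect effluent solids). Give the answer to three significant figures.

From the SRT design equation V = Y Q (S₀−S) θ_c / [X (1 + k_d θ_c)] = 0.556 × 2870 × (160 − 3.67) × 15.6 / [1580 × (1 + 0.0529 × 15.6)] = 3.89×10^6 / 2884 = 1349 m³.
θ_c = V·X/(Q_w·X_r) when wasting from the recycle, so Q_w = V·X/(θ_c·X_r) = 1349 × 1580 / (15.6 × 9840) = 13.89 m³/d.

Q_w ≈ 13.9 m³/d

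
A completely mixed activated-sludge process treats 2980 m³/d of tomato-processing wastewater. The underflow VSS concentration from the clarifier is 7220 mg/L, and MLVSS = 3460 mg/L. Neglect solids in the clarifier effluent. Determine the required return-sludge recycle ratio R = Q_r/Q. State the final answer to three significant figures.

R ≈ 0.920

R = Q_r/Q = X/(X_r − X) = 3460 / (7220 − 3460) = 0.9202.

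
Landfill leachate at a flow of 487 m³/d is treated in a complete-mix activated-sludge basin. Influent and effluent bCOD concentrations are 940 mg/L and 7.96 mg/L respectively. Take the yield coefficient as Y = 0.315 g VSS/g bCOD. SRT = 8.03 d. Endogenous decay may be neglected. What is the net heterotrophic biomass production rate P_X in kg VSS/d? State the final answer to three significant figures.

P_X ≈ 143 kg VSS/d

With endogenous decay neglected, the observed yield equals the true yield: Y_obs = Y = 0.315 g VSS/g bCOD.
Mass of bCOD removed per day: Q(S₀ − S) = 487 × 932.0 g/m³ = 453.9 kg/d.
P_X = Y_obs · Q(S₀ − S) = 0.3150 × 453.9 = 143.0 kg VSS/d.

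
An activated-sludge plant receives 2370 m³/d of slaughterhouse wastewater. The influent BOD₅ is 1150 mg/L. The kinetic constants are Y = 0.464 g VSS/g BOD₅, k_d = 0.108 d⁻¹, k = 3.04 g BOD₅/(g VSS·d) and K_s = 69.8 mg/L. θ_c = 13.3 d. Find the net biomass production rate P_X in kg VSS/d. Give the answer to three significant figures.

P_X ≈ 514 kg VSS/d

From the Monod/SRT balance for a CMAS, S = K_s·(1+k_d θ_c)/[θ_c·(Y k − k_d) − 1] = 69.8 × (1 + 0.108 × 13.3) / [13.3 × (0.464 × 3.04 − 0.108) − 1] = 170.1 / 16.32 = 10.42 mg/L.
The observed yield is Y_obs = Y/(1 + k_d·θ_c) = 0.464 / (1 + 0.108 × 13.3) = 0.464 / 2.436 = 0.1904 g VSS per g BOD₅ removed.
Mass of BOD₅ removed per day: Q(S₀ − S) = 2370 × 1140 g/m³ = 2701 kg/d.
P_X = Y_obs · Q(S₀ − S) = 0.1904 × 2701 = 514.4 kg VSS/d.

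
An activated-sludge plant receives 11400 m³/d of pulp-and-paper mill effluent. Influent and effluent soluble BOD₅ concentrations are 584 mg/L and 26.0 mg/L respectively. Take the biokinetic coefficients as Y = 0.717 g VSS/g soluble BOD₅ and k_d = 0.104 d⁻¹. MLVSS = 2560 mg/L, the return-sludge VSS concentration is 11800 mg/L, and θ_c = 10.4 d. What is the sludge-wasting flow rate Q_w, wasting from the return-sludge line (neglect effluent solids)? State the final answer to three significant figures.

Q_w ≈ 186 m³/d

Rearranging the biomass balance for a CMAS with decay, V = Y·Q·ΔS·θ_c / [X·(1+k_d θ_c)] = 0.717 × 11400 × (584 − 26.0) × 10.4 / [2560 × (1 + 0.104 × 10.4)] = 4.74×10^7 / 5329 = 8901 m³.
θ_c = V·X/(Q_w·X_r) when wasting from the recycle, so Q_w = V·X/(θ_c·X_r) = 8901 × 2560 / (10.4 × 11800) = 185.7 m³/d.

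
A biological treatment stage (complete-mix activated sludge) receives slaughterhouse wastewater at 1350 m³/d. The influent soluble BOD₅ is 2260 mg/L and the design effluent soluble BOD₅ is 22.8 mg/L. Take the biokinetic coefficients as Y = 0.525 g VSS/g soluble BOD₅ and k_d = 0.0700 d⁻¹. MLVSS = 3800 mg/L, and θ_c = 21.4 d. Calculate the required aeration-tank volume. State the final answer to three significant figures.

V ≈ 3570 m³

Rearranging the biomass balance for a CMAS with decay, V = Y·Q·ΔS·θ_c / [X·(1+k_d θ_c)] = 0.525 × 1350 × (2260 − 22.8) × 21.4 / [3800 × (1 + 0.0700 × 21.4)] = 3.39×10^7 / 9492 = 3575 m³.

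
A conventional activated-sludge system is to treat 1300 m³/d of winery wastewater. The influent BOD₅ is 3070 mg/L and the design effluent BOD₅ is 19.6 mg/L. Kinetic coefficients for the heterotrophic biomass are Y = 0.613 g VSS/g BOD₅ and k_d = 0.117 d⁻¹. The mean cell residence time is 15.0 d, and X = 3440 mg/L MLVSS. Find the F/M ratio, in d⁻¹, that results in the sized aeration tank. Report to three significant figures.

Steady-state biomass mass balance: V·X·(1 + k_d·θ_c) = Y·Q·(S₀ − S)·θ_c, so V = 0.613 × 1300 × (3070 − 19.6) × 15.0 / [3440 × (1 + 0.117 × 15.0)] = 3.65×10^7 / 9477 = 3847 m³.
Food-to-microorganism ratio F/M = Q S₀ / (V X) = 1300 × 3070 / (3847 × 3440) = 0.3015 d⁻¹.

F/M ≈ 0.302 d⁻¹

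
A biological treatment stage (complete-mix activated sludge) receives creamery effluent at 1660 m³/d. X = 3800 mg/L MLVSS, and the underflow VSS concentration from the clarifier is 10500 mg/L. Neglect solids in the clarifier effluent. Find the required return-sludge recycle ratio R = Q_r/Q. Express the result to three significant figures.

R = Q_r/Q = X/(X_r − X) = 3800 / (10500 − 3800) = 0.5672.

R ≈ 0.567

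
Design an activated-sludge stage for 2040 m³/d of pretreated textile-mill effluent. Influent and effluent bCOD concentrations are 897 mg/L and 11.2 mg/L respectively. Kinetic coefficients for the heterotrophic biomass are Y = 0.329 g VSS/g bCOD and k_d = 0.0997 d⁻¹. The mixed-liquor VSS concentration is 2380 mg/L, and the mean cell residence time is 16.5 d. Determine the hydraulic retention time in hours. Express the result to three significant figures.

Steady-state biomass mass balance: V·X·(1 + k_d·θ_c) = Y·Q·(S₀ − S)·θ_c, so V = 0.329 × 2040 × (897 − 11.2) × 16.5 / [2380 × (1 + 0.0997 × 16.5)] = 9.81×10^6 / 6295 = 1558 m³.
Hydraulic retention time τ = V/Q = 1558 / 2040 = 0.7638 d = 18.33 h.

τ ≈ 18.3 h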